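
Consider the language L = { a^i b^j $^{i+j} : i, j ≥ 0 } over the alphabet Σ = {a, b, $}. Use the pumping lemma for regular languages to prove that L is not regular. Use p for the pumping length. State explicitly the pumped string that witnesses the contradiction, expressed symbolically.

Assume L is regular. Let p be the pumping length given by the pumping lemma.
Take w = a^p b^p $^{2p} ∈ L (with i=j=p, i+j=2p), |w| = 4p ≥ p.
Write w = xyz as guaranteed by the lemma, with |xy| ≤ p and |y| > 0.
Since the first p symbols of w are all a's and |xy| ≤ p, y lies entirely in the leading a-block: y = a^k for some k with 1 ≤ k ≤ p.
Consider xy^2z = a^{p+k} b^p $^{2p}. Now the a- and b-counts sum to 2p+k, but the $-count is 2p ≠ 2p+k. So xy^2z ∉ L.
This contradicts the pumping lemma, so L is not regular.

a^{p+k} b^p $^{2p}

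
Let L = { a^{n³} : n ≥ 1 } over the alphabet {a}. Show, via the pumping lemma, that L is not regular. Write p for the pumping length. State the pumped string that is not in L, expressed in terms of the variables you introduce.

Toward a contradiction, assume L is regular with pumping length p.
Take w = a^{p³} ∈ L with |w| = p³ ≥ p.
The pumping lemma gives a decomposition w = xyz where |xy| ≤ p and |y| > 0.
Then y = a^k for some k with 1 ≤ k ≤ p.
Pump with i = 2: xy^2z = a^{p³+k}. Since 1 ≤ k ≤ p, p³ < p³+k ≤ p³+p < p³+3p²+3p+1 = (p+1)³, so p³+k is not a perfect cube. So xy^2z ∉ L.
This contradicts the pumping lemma, so L is not regular.

a^{p³+k}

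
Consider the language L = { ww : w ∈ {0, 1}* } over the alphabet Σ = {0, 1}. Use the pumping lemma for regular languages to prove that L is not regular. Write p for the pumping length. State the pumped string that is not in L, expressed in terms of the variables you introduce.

Toward a contradiction, assume L is regular with pumping length p.
Take w = 0^p 1^p 0^p 1^p = uu where u = 0^p1^p; then w ∈ L and |w| = 4p ≥ p.
By the pumping lemma, w = xyz with |xy| ≤ p and y is nonempty.
The first p characters of w are 0's, so xy (and hence y) consists only of 0's. Write y = 0^k, 1 ≤ k ≤ p.
Pump with i = 2: xy^2z = 0^{p+k} 1^p 0^p 1^p, of length 4p+k. Suppose this equals vv. The string starts with 0 and ends with 1, so v does too; thus the boundary between the two copies of v is a 1→0 transition. There is exactly one such transition, at position 2p+k, so |v| = 2p+k and |vv| = 4p+2k ≠ 4p+k since k ≥ 1. So xy^2z ∉ L.
This is a contradiction; hence L is not regular.

0^{p+k} 1^p 0^p 1^p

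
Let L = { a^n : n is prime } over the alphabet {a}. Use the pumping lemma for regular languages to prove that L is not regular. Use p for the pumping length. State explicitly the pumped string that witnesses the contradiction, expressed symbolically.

a^{q(1+k)}

Toward a contradiction, assume L is regular with pumping length p.
Let q be a prime with q ≥ p+2 (infinitely many primes exist), and take w = a^q ∈ L with |w| = q ≥ p.
By the pumping lemma, w = xyz with |xy| ≤ p and y is nonempty.
Then y = a^k for some k with 1 ≤ k ≤ p.
Since 1 ≤ k ≤ p, |xz| = q-k. Pump with i = q+1: |xy^{q+1}z| = (q-k)+(q+1)k = q+qk = q(1+k), which is composite (both factors ≥ 2). So xy^{q+1}z = a^{q(1+k)} ∉ L.
This contradicts the pumping lemma, so L is not regular.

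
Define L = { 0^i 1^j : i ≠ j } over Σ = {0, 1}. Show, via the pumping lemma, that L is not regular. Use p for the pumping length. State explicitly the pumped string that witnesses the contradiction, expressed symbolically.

0^{p+p!} 1^{p+p!}

Assume L is regular; let p be its pumping constant.
Choose w = 0^p 1^{p+p!}. Since p ≠ p+p!, w ∈ L; and |w| ≥ p.
The pumping lemma gives a decomposition w = xyz where |xy| ≤ p and y is nonempty.
Because |xy| ≤ p and w begins with p copies of 0, we have y = 0^k with 1 ≤ k ≤ p.
Since 1 ≤ k ≤ p, k divides p!; set t = 1 + p!/k. Then xy^t z has p + (p!/k)·k = p + p! copies of 0. Now the 0-count equals the 1-count, so i ≠ j fails. So xy^t z = 0^{p+p!} 1^{p+p!} ∉ L.
This is a contradiction; hence L is not regular.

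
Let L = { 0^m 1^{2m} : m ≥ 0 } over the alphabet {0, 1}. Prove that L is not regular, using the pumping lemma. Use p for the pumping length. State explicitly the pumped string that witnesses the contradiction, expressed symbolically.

0^{p+k} 1^{2p}

Toward a contradiction, assume L is regular with pumping length p.
Choose w = 0^p 1^{2p}, which is in L with |w| = 3p ≥ p.
Write w = xyz as guaranteed by the lemma, with |xy| ≤ p and |y| > 0.
Because |xy| ≤ p and w begins with p copies of 0, we have y = 0^k with 1 ≤ k ≤ p.
Pump with i = 2: xy^2z = 0^{p+k} 1^{2p}. For this to lie in L we would need 2p = 2(p+k), which forces k = 0. But k ≥ 1, so xy^2z ∉ L.
Contradiction. Therefore L is not regular.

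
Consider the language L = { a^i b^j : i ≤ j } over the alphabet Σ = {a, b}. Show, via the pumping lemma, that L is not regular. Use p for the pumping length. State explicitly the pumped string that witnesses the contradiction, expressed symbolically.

Assume L is regular; let p be its pumping constant.
Choose w = a^p b^p ∈ L, with |w| = 2p ≥ p.
Write w = xyz as guaranteed by the lemma, with |xy| ≤ p and |y| ≥ 1.
Because |xy| ≤ p and w begins with p copies of a, we have y = a^k with 1 ≤ k ≤ p.
Consider xy^2z = a^{p+k} b^p. Since k ≥ 1, the a-count p+k exceeds the b-count p, so i ≤ j fails; thus xy^2z ∉ L.
This is a contradiction; hence L is not regular.

a^{p+k} b^p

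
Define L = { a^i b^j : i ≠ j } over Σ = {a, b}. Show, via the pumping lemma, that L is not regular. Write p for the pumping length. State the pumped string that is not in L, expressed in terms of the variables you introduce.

a^{p+p!} b^{p+p!}

Assume L is regular; let p be its pumping constant.
Choose w = a^p b^{p+p!}. Since p ≠ p+p!, w ∈ L; and |w| ≥ p.
Write w = xyz as guaranteed by the lemma, with |xy| ≤ p and |y| ≥ 1.
Because |xy| ≤ p and w begins with p copies of a, we have y = a^k with 1 ≤ k ≤ p.
Since 1 ≤ k ≤ p, k divides p!; set t = 1 + p!/k. Then xy^t z has p + (p!/k)·k = p + p! copies of a. Now the a-count equals the b-count, so i ≠ j fails. So xy^t z = a^{p+p!} b^{p+p!} ∉ L.
This contradicts the pumping lemma, so L is not regular.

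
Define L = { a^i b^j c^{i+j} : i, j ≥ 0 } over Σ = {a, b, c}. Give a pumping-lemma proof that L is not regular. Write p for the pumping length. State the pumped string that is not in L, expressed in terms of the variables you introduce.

a^{p+k} b^p c^{2p}

Assume L is regular. Let p be the pumping length given by the pumping lemma.
Take w = a^p b^p c^{2p} ∈ L (with i=j=p, i+j=2p), |w| = 4p ≥ p.
Write w = xyz as guaranteed by the lemma, with |xy| ≤ p and y is nonempty.
Since the first p symbols of w are all a's and |xy| ≤ p, y lies entirely in the leading a-block: y = a^k for some k with 1 ≤ k ≤ p.
Consider xy^2z = a^{p+k} b^p c^{2p}. Now the a- and b-counts sum to 2p+k, but the c-count is 2p ≠ 2p+k. So xy^2z ∉ L.
This contradicts the pumping lemma, so L is not regular.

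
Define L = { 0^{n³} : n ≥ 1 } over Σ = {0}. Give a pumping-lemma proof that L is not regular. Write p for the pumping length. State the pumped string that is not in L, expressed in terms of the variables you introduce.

Suppose for contradiction that L is regular, and let p be the pumping length.
Take w = 0^{p³} ∈ L with |w| = p³ ≥ p.
By the pumping lemma, w = xyz with |xy| ≤ p and y is nonempty.
Then y = 0^k for some k with 1 ≤ k ≤ p.
Pump with i = 2: xy^2z = 0^{p³+k}. Since 1 ≤ k ≤ p, p³ < p³+k ≤ p³+p < p³+3p²+3p+1 = (p+1)³, so p³+k is not a perfect cube. So xy^2z ∉ L.
This is a contradiction; hence L is not regular.

0^{p³+k}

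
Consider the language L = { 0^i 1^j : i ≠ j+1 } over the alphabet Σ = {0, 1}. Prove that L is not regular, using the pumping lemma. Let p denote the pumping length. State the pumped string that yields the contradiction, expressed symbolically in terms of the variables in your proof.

0^{p+p!} 1^{p+p!-1}

Toward a contradiction, assume L is regular with pumping length p.
Choose w = 0^p 1^{p+p!-1}. Since p ≠ (p+p!-1)+1 = p+p!, w ∈ L; and |w| ≥ p.
Write w = xyz as guaranteed by the lemma, with |xy| ≤ p and y is nonempty.
The first p characters of w are 0's, so xy (and hence y) consists only of 0's. Write y = 0^k, 1 ≤ k ≤ p.
Since 1 ≤ k ≤ p, k divides p!; set t = 1 + p!/k. Then xy^t z has p + (p!/k)·k = p + p! copies of 0. Now the 0-count is p+p! and (1-count)+1 = (p+p!-1)+1 = p+p!, so i ≠ j+1 fails. So xy^t z = 0^{p+p!} 1^{p+p!-1} ∉ L.
This is a contradiction; hence L is not regular.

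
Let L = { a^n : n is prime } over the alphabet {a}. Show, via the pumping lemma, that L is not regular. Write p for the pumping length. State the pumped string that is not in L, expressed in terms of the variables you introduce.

Assume L is regular. Let p be the pumping length given by the pumping lemma.
Let q be a prime with q ≥ p+2 (infinitely many primes exist), and take w = a^q ∈ L with |w| = q ≥ p.
The pumping lemma gives a decomposition w = xyz where |xy| ≤ p and |y| ≥ 1.
Then y = a^k for some k with 1 ≤ k ≤ p.
Since 1 ≤ k ≤ p, |xz| = q-k. Pump with i = q+1: |xy^{q+1}z| = (q-k)+(q+1)k = q+qk = q(1+k), which is composite (both factors ≥ 2). So xy^{q+1}z = a^{q(1+k)} ∉ L.
This contradicts the pumping lemma, so L is not regular.

a^{q(1+k)}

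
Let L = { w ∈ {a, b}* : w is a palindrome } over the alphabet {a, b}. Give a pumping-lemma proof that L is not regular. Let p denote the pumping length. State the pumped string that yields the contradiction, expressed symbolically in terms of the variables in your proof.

Assume L is regular; let p be its pumping constant.
Take w = a^p b a^p, a palindrome of length 2p+1 ≥ p.
The pumping lemma gives a decomposition w = xyz where |xy| ≤ p and |y| > 0.
Because |xy| ≤ p and w begins with p copies of a, we have y = a^k with 1 ≤ k ≤ p.
Pump with i = 2: xy^2z = a^{p+k} b a^p. Its reverse is a^p b a^{p+k}, which differs from xy^2z since k ≥ 1. So xy^2z is not a palindrome and xy^2z ∉ L.
This contradicts the pumping lemma, so L is not regular.

a^{p+k} b a^p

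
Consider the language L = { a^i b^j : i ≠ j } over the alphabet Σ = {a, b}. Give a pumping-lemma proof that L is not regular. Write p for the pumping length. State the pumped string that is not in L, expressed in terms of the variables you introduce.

Toward a contradiction, assume L is regular with pumping length p.
Choose w = a^p b^{p+p!}. Since p ≠ p+p!, w ∈ L; and |w| ≥ p.
Write w = xyz as guaranteed by the lemma, with |xy| ≤ p and |y| > 0.
The first p characters of w are a's, so xy (and hence y) consists only of a's. Write y = a^k, 1 ≤ k ≤ p.
Since 1 ≤ k ≤ p, k divides p!; set t = 1 + p!/k. Then xy^t z has p + (p!/k)·k = p + p! copies of a. Now the a-count equals the b-count, so i ≠ j fails. So xy^t z = a^{p+p!} b^{p+p!} ∉ L.
Contradiction. Therefore L is not regular.

a^{p+p!} b^{p+p!}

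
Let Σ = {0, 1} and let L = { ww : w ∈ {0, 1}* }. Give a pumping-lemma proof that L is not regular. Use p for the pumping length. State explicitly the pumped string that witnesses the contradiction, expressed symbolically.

0^{p+k} 1^p 0^p 1^p

Suppose for contradiction that L is regular, and let p be the pumping length.
Take w = 0^p 1^p 0^p 1^p = uu where u = 0^p1^p; then w ∈ L and |w| = 4p ≥ p.
Write w = xyz as guaranteed by the lemma, with |xy| ≤ p and |y| ≥ 1.
The first p characters of w are 0's, so xy (and hence y) consists only of 0's. Write y = 0^k, 1 ≤ k ≤ p.
Pump with i = 2: xy^2z = 0^{p+k} 1^p 0^p 1^p, of length 4p+k. Suppose this equals vv. The string starts with 0 and ends with 1, so v does too; thus the boundary between the two copies of v is a 1→0 transition. There is exactly one such transition, at position 2p+k, so |v| = 2p+k and |vv| = 4p+2k ≠ 4p+k since k ≥ 1. So xy^2z ∉ L.
Contradiction. Therefore L is not regular.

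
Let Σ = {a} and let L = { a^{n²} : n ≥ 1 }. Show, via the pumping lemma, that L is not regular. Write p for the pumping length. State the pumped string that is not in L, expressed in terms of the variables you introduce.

Toward a contradiction, assume L is regular with pumping length p.
Take w = a^{p²} ∈ L with |w| = p² ≥ p.
The pumping lemma gives a decomposition w = xyz where |xy| ≤ p and y is nonempty.
Then y = a^k for some k with 1 ≤ k ≤ p.
Pump with i = 2: xy^2z = a^{p²+k}. Since 1 ≤ k ≤ p, p² < p²+k ≤ p²+p < (p+1)², so p²+k lies strictly between consecutive squares and is not a perfect square. So xy^2z ∉ L.
This contradicts the pumping lemma, so L is not regular.

a^{p²+k}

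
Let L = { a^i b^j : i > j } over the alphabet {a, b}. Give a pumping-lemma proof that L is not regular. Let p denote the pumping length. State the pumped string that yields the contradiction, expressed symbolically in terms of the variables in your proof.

a^{p+1-k} b^p

Toward a contradiction, assume L is regular with pumping length p.
Choose w = a^{p+1} b^p ∈ L, with |w| = 2p+1 ≥ p.
Write w = xyz as guaranteed by the lemma, with |xy| ≤ p and |y| > 0.
Since the first p symbols of w are all a's and |xy| ≤ p, y lies entirely in the leading a-block: y = a^k for some k with 1 ≤ k ≤ p.
Consider xy^0z = xz = a^{p+1-k} b^p. Since k ≥ 1, the a-count p+1-k is at most p, so i > j fails; thus xz ∉ L.
This contradicts the pumping lemma, so L is not regular.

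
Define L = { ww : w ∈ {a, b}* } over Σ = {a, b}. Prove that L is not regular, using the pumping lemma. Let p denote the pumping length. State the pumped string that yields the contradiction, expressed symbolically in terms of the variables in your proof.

a^{p+k} b^p a^p b^p

Toward a contradiction, assume L is regular with pumping length p.
Take w = a^p b^p a^p b^p = uu where u = a^pb^p; then w ∈ L and |w| = 4p ≥ p.
By the pumping lemma, w = xyz with |xy| ≤ p and |y| > 0.
Because |xy| ≤ p and w begins with p copies of a, we have y = a^k with 1 ≤ k ≤ p.
Pump with i = 2: xy^2z = a^{p+k} b^p a^p b^p, of length 4p+k. Suppose this equals vv. The string starts with a and ends with b, so v does too; thus the boundary between the two copies of v is a b→a transition. There is exactly one such transition, at position 2p+k, so |v| = 2p+k and |vv| = 4p+2k ≠ 4p+k since k ≥ 1. So xy^2z ∉ L.
This is a contradiction; hence L is not regular.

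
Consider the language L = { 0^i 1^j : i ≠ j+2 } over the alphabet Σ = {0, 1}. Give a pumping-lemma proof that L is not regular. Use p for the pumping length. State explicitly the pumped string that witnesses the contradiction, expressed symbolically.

Assume L is regular; let p be its pumping constant.
Choose w = 0^p 1^{p+p!-2}. Since p ≠ (p+p!-2)+2 = p+p!, w ∈ L; and |w| ≥ p.
The pumping lemma gives a decomposition w = xyz where |xy| ≤ p and |y| > 0.
The first p characters of w are 0's, so xy (and hence y) consists only of 0's. Write y = 0^k, 1 ≤ k ≤ p.
Since 1 ≤ k ≤ p, k divides p!; set t = 1 + p!/k. Then xy^t z has p + (p!/k)·k = p + p! copies of 0. Now the 0-count is p+p! and (1-count)+2 = (p+p!-2)+2 = p+p!, so i ≠ j+2 fails. So xy^t z = 0^{p+p!} 1^{p+p!-2} ∉ L.
This contradicts the pumping lemma, so L is not regular.

0^{p+p!} 1^{p+p!-2}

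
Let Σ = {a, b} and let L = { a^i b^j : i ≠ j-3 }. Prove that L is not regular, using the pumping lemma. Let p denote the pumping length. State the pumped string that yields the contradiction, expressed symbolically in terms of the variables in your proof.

a^{p+p!} b^{p+p!+3}

Toward a contradiction, assume L is regular with pumping length p.
Choose w = a^p b^{p+p!+3}. Since p ≠ (p+p!+3)-3 = p+p!, w ∈ L; and |w| ≥ p.
Write w = xyz as guaranteed by the lemma, with |xy| ≤ p and |y| > 0.
Since the first p symbols of w are all a's and |xy| ≤ p, y lies entirely in the leading a-block: y = a^k for some k with 1 ≤ k ≤ p.
Since 1 ≤ k ≤ p, k divides p!; set t = 1 + p!/k. Then xy^t z has p + (p!/k)·k = p + p! copies of a. Now the a-count is p+p! and (b-count)-3 = (p+p!+3)-3 = p+p!, so i ≠ j-3 fails. So xy^t z = a^{p+p!} b^{p+p!+3} ∉ L.
This contradicts the pumping lemma, so L is not regular.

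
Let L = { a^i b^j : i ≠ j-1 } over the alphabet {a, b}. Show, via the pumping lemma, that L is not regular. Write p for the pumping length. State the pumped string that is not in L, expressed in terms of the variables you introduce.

Assume L is regular. Let p be the pumping length given by the pumping lemma.
Choose w = a^p b^{p+p!+1}. Since p ≠ (p+p!+1)-1 = p+p!, w ∈ L; and |w| ≥ p.
By the pumping lemma, w = xyz with |xy| ≤ p and |y| > 0.
Since the first p symbols of w are all a's and |xy| ≤ p, y lies entirely in the leading a-block: y = a^k for some k with 1 ≤ k ≤ p.
Since 1 ≤ k ≤ p, k divides p!; set t = 1 + p!/k. Then xy^t z has p + (p!/k)·k = p + p! copies of a. Now the a-count is p+p! and (b-count)-1 = (p+p!+1)-1 = p+p!, so i ≠ j-1 fails. So xy^t z = a^{p+p!} b^{p+p!+1} ∉ L.
This is a contradiction; hence L is not regular.

a^{p+p!} b^{p+p!+1}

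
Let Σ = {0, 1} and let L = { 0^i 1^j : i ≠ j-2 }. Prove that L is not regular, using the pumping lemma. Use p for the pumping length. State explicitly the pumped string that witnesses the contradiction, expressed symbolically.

Assume L is regular. Let p be the pumping length given by the pumping lemma.
Choose w = 0^p 1^{p+p!+2}. Since p ≠ (p+p!+2)-2 = p+p!, w ∈ L; and |w| ≥ p.
The pumping lemma gives a decomposition w = xyz where |xy| ≤ p and y is nonempty.
Since the first p symbols of w are all 0's and |xy| ≤ p, y lies entirely in the leading 0-block: y = 0^k for some k with 1 ≤ k ≤ p.
Since 1 ≤ k ≤ p, k divides p!; set t = 1 + p!/k. Then xy^t z has p + (p!/k)·k = p + p! copies of 0. Now the 0-count is p+p! and (1-count)-2 = (p+p!+2)-2 = p+p!, so i ≠ j-2 fails. So xy^t z = 0^{p+p!} 1^{p+p!+2} ∉ L.
This contradicts the pumping lemma, so L is not regular.

0^{p+p!} 1^{p+p!+2}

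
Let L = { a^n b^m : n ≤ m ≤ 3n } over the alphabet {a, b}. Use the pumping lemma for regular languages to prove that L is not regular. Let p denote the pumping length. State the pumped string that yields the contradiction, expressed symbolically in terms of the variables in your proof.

a^{p+k} b^p

Assume L is regular. Let p be the pumping length given by the pumping lemma.
Take w = a^p b^p ∈ L (since p ≤ p ≤ 3p), with |w| = 2p ≥ p.
By the pumping lemma, w = xyz with |xy| ≤ p and |y| > 0.
The first p characters of w are a's, so xy (and hence y) consists only of a's. Write y = a^k, 1 ≤ k ≤ p.
Pump with i = 2: xy^2z = a^{p+k} b^p. Now n = p+k > p = m, so the condition n ≤ m fails. Thus xy^2z ∉ L.
Contradiction. Therefore L is not regular.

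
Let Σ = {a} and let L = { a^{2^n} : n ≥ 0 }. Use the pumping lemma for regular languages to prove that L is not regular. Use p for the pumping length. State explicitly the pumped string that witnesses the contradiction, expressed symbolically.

Assume L is regular. Let p be the pumping length given by the pumping lemma.
Take w = a^{2^p} ∈ L with |w| = 2^p ≥ p.
The pumping lemma gives a decomposition w = xyz where |xy| ≤ p and |y| ≥ 1.
Then y = a^k for some k with 1 ≤ k ≤ p.
Pump with i = 2: xy^2z = a^{2^p+k}. Since 1 ≤ k ≤ p < 2^p, we have 2^p < 2^p+k < 2^{p+1}, so 2^p+k is not a power of 2. So xy^2z ∉ L.
This contradicts the pumping lemma, so L is not regular.

a^{2^p+k}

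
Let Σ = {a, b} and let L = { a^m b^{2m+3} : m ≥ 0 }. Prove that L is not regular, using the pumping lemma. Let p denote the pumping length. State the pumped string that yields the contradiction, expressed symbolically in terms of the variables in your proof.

Assume L is regular; let p be its pumping constant.
Let w = a^p b^{2p+3} ∈ L; note |w| = 3p+3 ≥ p.
Write w = xyz as guaranteed by the lemma, with |xy| ≤ p and y is nonempty.
The first p characters of w are a's, so xy (and hence y) consists only of a's. Write y = a^k, 1 ≤ k ≤ p.
Pump with i = 2: xy^2z = a^{p+k} b^{2p+3}. For this to lie in L we would need 2p+3 = 2(p+k)+3, which forces k = 0. But k ≥ 1, so xy^2z ∉ L.
This is a contradiction; hence L is not regular.

a^{p+k} b^{2p+3}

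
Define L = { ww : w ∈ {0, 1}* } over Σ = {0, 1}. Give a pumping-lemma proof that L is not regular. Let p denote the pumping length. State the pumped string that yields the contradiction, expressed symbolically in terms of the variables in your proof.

Toward a contradiction, assume L is regular with pumping length p.
Take w = 0^p 1^p 0^p 1^p = uu where u = 0^p1^p; then w ∈ L and |w| = 4p ≥ p.
Write w = xyz as guaranteed by the lemma, with |xy| ≤ p and |y| ≥ 1.
The first p characters of w are 0's, so xy (and hence y) consists only of 0's. Write y = 0^k, 1 ≤ k ≤ p.
Pump with i = 2: xy^2z = 0^{p+k} 1^p 0^p 1^p, of length 4p+k. Suppose this equals vv. The string starts with 0 and ends with 1, so v does too; thus the boundary between the two copies of v is a 1→0 transition. There is exactly one such transition, at position 2p+k, so |v| = 2p+k and |vv| = 4p+2k ≠ 4p+k since k ≥ 1. So xy^2z ∉ L.
This is a contradiction; hence L is not regular.

0^{p+k} 1^p 0^p 1^p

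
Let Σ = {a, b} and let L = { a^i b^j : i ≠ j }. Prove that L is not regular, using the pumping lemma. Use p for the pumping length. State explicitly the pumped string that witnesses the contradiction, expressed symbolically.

Suppose for contradiction that L is regular, and let p be the pumping length.
Choose w = a^p b^{p+p!}. Since p ≠ p+p!, w ∈ L; and |w| ≥ p.
By the pumping lemma, w = xyz with |xy| ≤ p and y is nonempty.
Because |xy| ≤ p and w begins with p copies of a, we have y = a^k with 1 ≤ k ≤ p.
Since 1 ≤ k ≤ p, k divides p!; set t = 1 + p!/k. Then xy^t z has p + (p!/k)·k = p + p! copies of a. Now the a-count equals the b-count, so i ≠ j fails. So xy^t z = a^{p+p!} b^{p+p!} ∉ L.
Contradiction. Therefore L is not regular.

a^{p+p!} b^{p+p!}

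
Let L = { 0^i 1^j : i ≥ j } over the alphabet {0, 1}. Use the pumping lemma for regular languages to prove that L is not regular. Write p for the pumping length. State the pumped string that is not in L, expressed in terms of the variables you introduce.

0^{p-k} 1^p

Suppose for contradiction that L is regular, and let p be the pumping length.
Choose w = 0^p 1^p ∈ L, with |w| = 2p ≥ p.
The pumping lemma gives a decomposition w = xyz where |xy| ≤ p and |y| ≥ 1.
Since the first p symbols of w are all 0's and |xy| ≤ p, y lies entirely in the leading 0-block: y = 0^k for some k with 1 ≤ k ≤ p.
Consider xy^0z = xz = 0^{p-k} 1^p. Since k ≥ 1, the 0-count p-k is less than p, so i ≥ j fails; thus xz ∉ L.
This is a contradiction; hence L is not regular.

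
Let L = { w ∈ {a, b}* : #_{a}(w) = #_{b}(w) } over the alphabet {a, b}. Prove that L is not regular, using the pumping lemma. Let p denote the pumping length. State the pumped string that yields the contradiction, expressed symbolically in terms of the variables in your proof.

a^{p+k} b^p

Toward a contradiction, assume L is regular with pumping length p.
Choose w = a^p b^p ∈ L with |w| = 2p ≥ p.
The pumping lemma gives a decomposition w = xyz where |xy| ≤ p and y is nonempty.
Since the first p symbols of w are all a's and |xy| ≤ p, y lies entirely in the leading a-block: y = a^k for some k with 1 ≤ k ≤ p.
Pump with i = 2: xy^2z = a^{p+k} b^p has p+k occurrences of a but only p of b. Since k ≥ 1 the counts differ, so xy^2z ∉ L.
This is a contradiction; hence L is not regular.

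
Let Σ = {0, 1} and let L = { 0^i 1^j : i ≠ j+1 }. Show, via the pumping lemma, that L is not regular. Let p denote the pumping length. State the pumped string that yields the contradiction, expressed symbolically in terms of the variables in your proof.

Suppose for contradiction that L is regular, and let p be the pumping length.
Choose w = 0^p 1^{p+p!-1}. Since p ≠ (p+p!-1)+1 = p+p!, w ∈ L; and |w| ≥ p.
By the pumping lemma, w = xyz with |xy| ≤ p and y is nonempty.
The first p characters of w are 0's, so xy (and hence y) consists only of 0's. Write y = 0^k, 1 ≤ k ≤ p.
Since 1 ≤ k ≤ p, k divides p!; set t = 1 + p!/k. Then xy^t z has p + (p!/k)·k = p + p! copies of 0. Now the 0-count is p+p! and (1-count)+1 = (p+p!-1)+1 = p+p!, so i ≠ j+1 fails. So xy^t z = 0^{p+p!} 1^{p+p!-1} ∉ L.
Contradiction. Therefore L is not regular.

0^{p+p!} 1^{p+p!-1}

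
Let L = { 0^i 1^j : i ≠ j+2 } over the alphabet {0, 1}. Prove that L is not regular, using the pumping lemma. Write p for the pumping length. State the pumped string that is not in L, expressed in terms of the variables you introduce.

0^{p+p!} 1^{p+p!-2}

Suppose for contradiction that L is regular, and let p be the pumping length.
Choose w = 0^p 1^{p+p!-2}. Since p ≠ (p+p!-2)+2 = p+p!, w ∈ L; and |w| ≥ p.
The pumping lemma gives a decomposition w = xyz where |xy| ≤ p and |y| > 0.
Since the first p symbols of w are all 0's and |xy| ≤ p, y lies entirely in the leading 0-block: y = 0^k for some k with 1 ≤ k ≤ p.
Since 1 ≤ k ≤ p, k divides p!; set t = 1 + p!/k. Then xy^t z has p + (p!/k)·k = p + p! copies of 0. Now the 0-count is p+p! and (1-count)+2 = (p+p!-2)+2 = p+p!, so i ≠ j+2 fails. So xy^t z = 0^{p+p!} 1^{p+p!-2} ∉ L.
This contradicts the pumping lemma, so L is not regular.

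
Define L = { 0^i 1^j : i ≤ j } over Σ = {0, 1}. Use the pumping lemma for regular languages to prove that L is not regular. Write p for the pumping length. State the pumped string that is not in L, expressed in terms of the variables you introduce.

0^{p+k} 1^p

Toward a contradiction, assume L is regular with pumping length p.
Choose w = 0^p 1^p ∈ L, with |w| = 2p ≥ p.
By the pumping lemma, w = xyz with |xy| ≤ p and |y| ≥ 1.
Since the first p symbols of w are all 0's and |xy| ≤ p, y lies entirely in the leading 0-block: y = 0^k for some k with 1 ≤ k ≤ p.
Consider xy^2z = 0^{p+k} 1^p. Since k ≥ 1, the 0-count p+k exceeds the 1-count p, so i ≤ j fails; thus xy^2z ∉ L.
Contradiction. Therefore L is not regular.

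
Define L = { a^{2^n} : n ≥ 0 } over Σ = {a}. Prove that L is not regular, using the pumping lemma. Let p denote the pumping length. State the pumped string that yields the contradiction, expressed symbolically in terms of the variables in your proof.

Assume L is regular. Let p be the pumping length given by the pumping lemma.
Take w = a^{2^p} ∈ L with |w| = 2^p ≥ p.
The pumping lemma gives a decomposition w = xyz where |xy| ≤ p and |y| ≥ 1.
Then y = a^k for some k with 1 ≤ k ≤ p.
Pump with i = 2: xy^2z = a^{2^p+k}. Since 1 ≤ k ≤ p < 2^p, we have 2^p < 2^p+k < 2^{p+1}, so 2^p+k is not a power of 2. So xy^2z ∉ L.
This is a contradiction; hence L is not regular.

a^{2^p+k}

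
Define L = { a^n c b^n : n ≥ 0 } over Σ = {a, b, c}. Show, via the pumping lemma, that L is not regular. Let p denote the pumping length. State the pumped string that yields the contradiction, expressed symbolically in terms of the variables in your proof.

a^{p+k} c b^p

Suppose for contradiction that L is regular, and let p be the pumping length.
Take w = a^p c b^p ∈ L with |w| = 2p+1 ≥ p.
The pumping lemma gives a decomposition w = xyz where |xy| ≤ p and y is nonempty.
Since the first p symbols of w are all a's and |xy| ≤ p, y lies entirely in the leading a-block: y = a^k for some k with 1 ≤ k ≤ p.
Pump with i = 2: xy^2z = a^{p+k} c b^p, which would require p+k = p. But k ≥ 1, so xy^2z ∉ L.
Contradiction. Therefore L is not regular.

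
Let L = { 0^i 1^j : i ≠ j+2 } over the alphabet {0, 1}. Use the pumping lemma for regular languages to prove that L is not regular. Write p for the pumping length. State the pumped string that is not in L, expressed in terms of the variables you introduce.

Suppose for contradiction that L is regular, and let p be the pumping length.
Choose w = 0^p 1^{p+p!-2}. Since p ≠ (p+p!-2)+2 = p+p!, w ∈ L; and |w| ≥ p.
The pumping lemma gives a decomposition w = xyz where |xy| ≤ p and |y| ≥ 1.
Since the first p symbols of w are all 0's and |xy| ≤ p, y lies entirely in the leading 0-block: y = 0^k for some k with 1 ≤ k ≤ p.
Since 1 ≤ k ≤ p, k divides p!; set t = 1 + p!/k. Then xy^t z has p + (p!/k)·k = p + p! copies of 0. Now the 0-count is p+p! and (1-count)+2 = (p+p!-2)+2 = p+p!, so i ≠ j+2 fails. So xy^t z = 0^{p+p!} 1^{p+p!-2} ∉ L.
This contradicts the pumping lemma, so L is not regular.

0^{p+p!} 1^{p+p!-2}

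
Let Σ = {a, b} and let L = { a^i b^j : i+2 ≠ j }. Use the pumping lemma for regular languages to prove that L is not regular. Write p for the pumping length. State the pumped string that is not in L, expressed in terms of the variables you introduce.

a^{p+p!} b^{p+p!+2}

Assume L is regular; let p be its pumping constant.
Choose w = a^p b^{p+p!+2}. Since p ≠ (p+p!+2)-2 = p+p!, w ∈ L; and |w| ≥ p.
Write w = xyz as guaranteed by the lemma, with |xy| ≤ p and |y| ≥ 1.
Because |xy| ≤ p and w begins with p copies of a, we have y = a^k with 1 ≤ k ≤ p.
Since 1 ≤ k ≤ p, k divides p!; set t = 1 + p!/k. Then xy^t z has p + (p!/k)·k = p + p! copies of a. Now the a-count is p+p! and (b-count)-2 = (p+p!+2)-2 = p+p!, so i+2 ≠ j fails. So xy^t z = a^{p+p!} b^{p+p!+2} ∉ L.
Contradiction. Therefore L is not regular.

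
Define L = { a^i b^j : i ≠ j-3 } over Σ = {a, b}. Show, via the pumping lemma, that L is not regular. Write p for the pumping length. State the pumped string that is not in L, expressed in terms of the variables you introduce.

Assume L is regular. Let p be the pumping length given by the pumping lemma.
Choose w = a^p b^{p+p!+3}. Since p ≠ (p+p!+3)-3 = p+p!, w ∈ L; and |w| ≥ p.
Write w = xyz as guaranteed by the lemma, with |xy| ≤ p and |y| > 0.
Because |xy| ≤ p and w begins with p copies of a, we have y = a^k with 1 ≤ k ≤ p.
Since 1 ≤ k ≤ p, k divides p!; set t = 1 + p!/k. Then xy^t z has p + (p!/k)·k = p + p! copies of a. Now the a-count is p+p! and (b-count)-3 = (p+p!+3)-3 = p+p!, so i ≠ j-3 fails. So xy^t z = a^{p+p!} b^{p+p!+3} ∉ L.
This is a contradiction; hence L is not regular.

a^{p+p!} b^{p+p!+3}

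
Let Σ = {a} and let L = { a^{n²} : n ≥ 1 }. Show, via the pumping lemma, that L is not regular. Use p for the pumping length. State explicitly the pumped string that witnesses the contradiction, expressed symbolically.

Suppose for contradiction that L is regular, and let p be the pumping length.
Take w = a^{p²} ∈ L with |w| = p² ≥ p.
By the pumping lemma, w = xyz with |xy| ≤ p and |y| > 0.
Then y = a^k for some k with 1 ≤ k ≤ p.
Pump with i = 2: xy^2z = a^{p²+k}. Since 1 ≤ k ≤ p, p² < p²+k ≤ p²+p < (p+1)², so p²+k lies strictly between consecutive squares and is not a perfect square. So xy^2z ∉ L.
This is a contradiction; hence L is not regular.

a^{p²+k}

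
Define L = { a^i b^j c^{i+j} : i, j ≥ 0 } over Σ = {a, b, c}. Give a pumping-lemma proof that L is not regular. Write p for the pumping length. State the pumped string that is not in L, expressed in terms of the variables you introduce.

Toward a contradiction, assume L is regular with pumping length p.
Take w = a^p b^p c^{2p} ∈ L (with i=j=p, i+j=2p), |w| = 4p ≥ p.
The pumping lemma gives a decomposition w = xyz where |xy| ≤ p and |y| ≥ 1.
Since the first p symbols of w are all a's and |xy| ≤ p, y lies entirely in the leading a-block: y = a^k for some k with 1 ≤ k ≤ p.
Consider xy^2z = a^{p+k} b^p c^{2p}. Now the a- and b-counts sum to 2p+k, but the c-count is 2p ≠ 2p+k. So xy^2z ∉ L.
This is a contradiction; hence L is not regular.

a^{p+k} b^p c^{2p}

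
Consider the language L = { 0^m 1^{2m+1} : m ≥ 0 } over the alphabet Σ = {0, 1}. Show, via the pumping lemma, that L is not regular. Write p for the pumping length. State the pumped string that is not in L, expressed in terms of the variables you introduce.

0^{p+k} 1^{2p+1}

Suppose for contradiction that L is regular, and let p be the pumping length.
Let w = 0^p 1^{2p+1} ∈ L; note |w| = 3p+1 ≥ p.
The pumping lemma gives a decomposition w = xyz where |xy| ≤ p and |y| > 0.
Because |xy| ≤ p and w begins with p copies of 0, we have y = 0^k with 1 ≤ k ≤ p.
Pump with i = 2: xy^2z = 0^{p+k} 1^{2p+1}. For this to lie in L we would need 2p+1 = 2(p+k)+1, which forces k = 0. But k ≥ 1, so xy^2z ∉ L.
Contradiction. Therefore L is not regular.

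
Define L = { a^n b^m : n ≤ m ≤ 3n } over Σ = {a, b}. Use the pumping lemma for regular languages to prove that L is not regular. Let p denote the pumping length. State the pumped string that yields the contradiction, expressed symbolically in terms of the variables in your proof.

Assume L is regular. Let p be the pumping length given by the pumping lemma.
Take w = a^p b^p ∈ L (since p ≤ p ≤ 3p), with |w| = 2p ≥ p.
The pumping lemma gives a decomposition w = xyz where |xy| ≤ p and |y| ≥ 1.
Because |xy| ≤ p and w begins with p copies of a, we have y = a^k with 1 ≤ k ≤ p.
Pump with i = 2: xy^2z = a^{p+k} b^p. Now n = p+k > p = m, so the condition n ≤ m fails. Thus xy^2z ∉ L.
This contradicts the pumping lemma, so L is not regular.

a^{p+k} b^p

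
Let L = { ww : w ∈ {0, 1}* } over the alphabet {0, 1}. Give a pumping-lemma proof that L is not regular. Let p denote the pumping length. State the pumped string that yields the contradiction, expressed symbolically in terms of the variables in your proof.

Assume L is regular; let p be its pumping constant.
Take w = 0^p 1^p 0^p 1^p = uu where u = 0^p1^p; then w ∈ L and |w| = 4p ≥ p.
Write w = xyz as guaranteed by the lemma, with |xy| ≤ p and y is nonempty.
Since the first p symbols of w are all 0's and |xy| ≤ p, y lies entirely in the leading 0-block: y = 0^k for some k with 1 ≤ k ≤ p.
Pump with i = 2: xy^2z = 0^{p+k} 1^p 0^p 1^p, of length 4p+k. Suppose this equals vv. The string starts with 0 and ends with 1, so v does too; thus the boundary between the two copies of v is a 1→0 transition. There is exactly one such transition, at position 2p+k, so |v| = 2p+k and |vv| = 4p+2k ≠ 4p+k since k ≥ 1. So xy^2z ∉ L.
This contradicts the pumping lemma, so L is not regular.

0^{p+k} 1^p 0^p 1^p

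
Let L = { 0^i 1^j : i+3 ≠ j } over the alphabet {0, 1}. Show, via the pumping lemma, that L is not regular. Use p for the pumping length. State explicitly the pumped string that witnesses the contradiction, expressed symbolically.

0^{p+p!} 1^{p+p!+3}

Assume L is regular; let p be its pumping constant.
Choose w = 0^p 1^{p+p!+3}. Since p ≠ (p+p!+3)-3 = p+p!, w ∈ L; and |w| ≥ p.
The pumping lemma gives a decomposition w = xyz where |xy| ≤ p and |y| > 0.
The first p characters of w are 0's, so xy (and hence y) consists only of 0's. Write y = 0^k, 1 ≤ k ≤ p.
Since 1 ≤ k ≤ p, k divides p!; set t = 1 + p!/k. Then xy^t z has p + (p!/k)·k = p + p! copies of 0. Now the 0-count is p+p! and (1-count)-3 = (p+p!+3)-3 = p+p!, so i+3 ≠ j fails. So xy^t z = 0^{p+p!} 1^{p+p!+3} ∉ L.
This is a contradiction; hence L is not regular.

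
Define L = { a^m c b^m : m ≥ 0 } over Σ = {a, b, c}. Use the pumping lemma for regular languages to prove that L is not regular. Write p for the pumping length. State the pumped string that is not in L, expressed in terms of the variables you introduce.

Assume L is regular. Let p be the pumping length given by the pumping lemma.
Take w = a^p c b^p ∈ L with |w| = 2p+1 ≥ p.
Write w = xyz as guaranteed by the lemma, with |xy| ≤ p and |y| ≥ 1.
The first p characters of w are a's, so xy (and hence y) consists only of a's. Write y = a^k, 1 ≤ k ≤ p.
Pump with i = 2: xy^2z = a^{p+k} c b^p, which would require p+k = p. But k ≥ 1, so xy^2z ∉ L.
This contradicts the pumping lemma, so L is not regular.

a^{p+k} c b^p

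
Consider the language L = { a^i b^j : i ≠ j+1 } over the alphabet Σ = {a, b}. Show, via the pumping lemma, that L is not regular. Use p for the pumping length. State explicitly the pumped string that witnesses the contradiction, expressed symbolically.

Assume L is regular; let p be its pumping constant.
Choose w = a^p b^{p+p!-1}. Since p ≠ (p+p!-1)+1 = p+p!, w ∈ L; and |w| ≥ p.
The pumping lemma gives a decomposition w = xyz where |xy| ≤ p and |y| > 0.
The first p characters of w are a's, so xy (and hence y) consists only of a's. Write y = a^k, 1 ≤ k ≤ p.
Since 1 ≤ k ≤ p, k divides p!; set t = 1 + p!/k. Then xy^t z has p + (p!/k)·k = p + p! copies of a. Now the a-count is p+p! and (b-count)+1 = (p+p!-1)+1 = p+p!, so i ≠ j+1 fails. So xy^t z = a^{p+p!} b^{p+p!-1} ∉ L.
This contradicts the pumping lemma, so L is not regular.

a^{p+p!} b^{p+p!-1}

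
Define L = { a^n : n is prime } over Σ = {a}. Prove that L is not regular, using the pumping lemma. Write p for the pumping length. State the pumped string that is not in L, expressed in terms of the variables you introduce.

a^{q(1+k)}

Assume L is regular. Let p be the pumping length given by the pumping lemma.
Let q be a prime with q ≥ p+2 (infinitely many primes exist), and take w = a^q ∈ L with |w| = q ≥ p.
The pumping lemma gives a decomposition w = xyz where |xy| ≤ p and y is nonempty.
Then y = a^k for some k with 1 ≤ k ≤ p.
Since 1 ≤ k ≤ p, |xz| = q-k. Pump with i = q+1: |xy^{q+1}z| = (q-k)+(q+1)k = q+qk = q(1+k), which is composite (both factors ≥ 2). So xy^{q+1}z = a^{q(1+k)} ∉ L.
This contradicts the pumping lemma, so L is not regular.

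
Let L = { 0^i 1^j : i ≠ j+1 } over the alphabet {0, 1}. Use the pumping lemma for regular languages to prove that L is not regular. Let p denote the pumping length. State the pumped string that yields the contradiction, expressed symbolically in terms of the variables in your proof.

Assume L is regular. Let p be the pumping length given by the pumping lemma.
Choose w = 0^p 1^{p+p!-1}. Since p ≠ (p+p!-1)+1 = p+p!, w ∈ L; and |w| ≥ p.
Write w = xyz as guaranteed by the lemma, with |xy| ≤ p and |y| > 0.
Because |xy| ≤ p and w begins with p copies of 0, we have y = 0^k with 1 ≤ k ≤ p.
Since 1 ≤ k ≤ p, k divides p!; set t = 1 + p!/k. Then xy^t z has p + (p!/k)·k = p + p! copies of 0. Now the 0-count is p+p! and (1-count)+1 = (p+p!-1)+1 = p+p!, so i ≠ j+1 fails. So xy^t z = 0^{p+p!} 1^{p+p!-1} ∉ L.
This contradicts the pumping lemma, so L is not regular.

0^{p+p!} 1^{p+p!-1}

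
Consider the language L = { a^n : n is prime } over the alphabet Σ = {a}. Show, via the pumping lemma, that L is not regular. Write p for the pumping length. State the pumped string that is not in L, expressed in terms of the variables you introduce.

Assume L is regular; let p be its pumping constant.
Let q be a prime with q ≥ p+2 (infinitely many primes exist), and take w = a^q ∈ L with |w| = q ≥ p.
The pumping lemma gives a decomposition w = xyz where |xy| ≤ p and |y| > 0.
Then y = a^k for some k with 1 ≤ k ≤ p.
Since 1 ≤ k ≤ p, |xz| = q-k. Pump with i = q+1: |xy^{q+1}z| = (q-k)+(q+1)k = q+qk = q(1+k), which is composite (both factors ≥ 2). So xy^{q+1}z = a^{q(1+k)} ∉ L.
Contradiction. Therefore L is not regular.

a^{q(1+k)}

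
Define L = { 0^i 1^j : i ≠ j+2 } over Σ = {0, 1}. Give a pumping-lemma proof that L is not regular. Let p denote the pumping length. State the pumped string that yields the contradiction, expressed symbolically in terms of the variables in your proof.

Assume L is regular; let p be its pumping constant.
Choose w = 0^p 1^{p+p!-2}. Since p ≠ (p+p!-2)+2 = p+p!, w ∈ L; and |w| ≥ p.
The pumping lemma gives a decomposition w = xyz where |xy| ≤ p and |y| ≥ 1.
Since the first p symbols of w are all 0's and |xy| ≤ p, y lies entirely in the leading 0-block: y = 0^k for some k with 1 ≤ k ≤ p.
Since 1 ≤ k ≤ p, k divides p!; set t = 1 + p!/k. Then xy^t z has p + (p!/k)·k = p + p! copies of 0. Now the 0-count is p+p! and (1-count)+2 = (p+p!-2)+2 = p+p!, so i ≠ j+2 fails. So xy^t z = 0^{p+p!} 1^{p+p!-2} ∉ L.
This is a contradiction; hence L is not regular.

0^{p+p!} 1^{p+p!-2}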